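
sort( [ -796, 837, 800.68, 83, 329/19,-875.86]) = [-875.86, - 796, 329/19 , 83,800.68,837]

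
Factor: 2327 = 13^1 * 179^1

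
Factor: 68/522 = 2^1 * 3^(- 2) * 17^1*29^( - 1 )=34/261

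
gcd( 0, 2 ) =2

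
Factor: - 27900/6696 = - 2^( - 1)*3^( - 1 )*5^2 = - 25/6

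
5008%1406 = 790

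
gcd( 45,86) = 1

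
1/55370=1/55370 = 0.00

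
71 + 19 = 90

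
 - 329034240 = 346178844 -675213084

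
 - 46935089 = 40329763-87264852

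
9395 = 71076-61681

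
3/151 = 3/151 = 0.02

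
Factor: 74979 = 3^3*2777^1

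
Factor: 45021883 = 45021883^1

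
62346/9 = 6927  +  1/3 = 6927.33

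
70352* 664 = 46713728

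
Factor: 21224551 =17^1*1248503^1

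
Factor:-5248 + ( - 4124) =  - 9372  =  - 2^2*3^1*11^1*71^1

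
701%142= 133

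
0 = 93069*0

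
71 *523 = 37133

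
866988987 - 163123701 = 703865286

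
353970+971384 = 1325354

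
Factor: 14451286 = 2^1*19^1*89^1*4273^1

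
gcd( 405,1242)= 27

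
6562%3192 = 178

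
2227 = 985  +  1242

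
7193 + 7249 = 14442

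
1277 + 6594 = 7871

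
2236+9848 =12084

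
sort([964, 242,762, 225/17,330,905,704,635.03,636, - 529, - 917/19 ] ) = [ - 529 , - 917/19,225/17, 242,330, 635.03,636,704,  762, 905,964 ]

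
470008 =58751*8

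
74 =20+54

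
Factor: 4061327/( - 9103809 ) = -3^( - 1)*11^(-1)*13^(- 1) * 239^1 * 16993^1* 21221^( -1)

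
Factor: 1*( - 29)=-29^1= -29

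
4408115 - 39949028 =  - 35540913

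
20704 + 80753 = 101457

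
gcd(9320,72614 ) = 2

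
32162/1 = 32162=32162.00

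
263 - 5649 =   -  5386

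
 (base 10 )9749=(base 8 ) 23025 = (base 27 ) da2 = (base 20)1479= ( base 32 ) 9gl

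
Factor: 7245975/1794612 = 2^ ( - 2) * 5^2 * 11^1*8783^1*149551^ (-1)=2415325/598204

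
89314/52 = 1717 + 15/26 = 1717.58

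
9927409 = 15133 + 9912276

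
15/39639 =5/13213= 0.00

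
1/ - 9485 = - 1+ 9484/9485 = - 0.00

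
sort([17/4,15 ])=[17/4,15]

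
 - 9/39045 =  - 3/13015 = - 0.00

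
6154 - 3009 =3145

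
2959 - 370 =2589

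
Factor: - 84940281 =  - 3^2*97^1*149^1 * 653^1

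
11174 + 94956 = 106130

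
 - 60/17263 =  - 1 + 17203/17263 = - 0.00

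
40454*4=161816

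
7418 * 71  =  526678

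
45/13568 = 45/13568 = 0.00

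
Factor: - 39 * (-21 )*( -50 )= -40950  =  - 2^1*3^2*5^2*7^1*13^1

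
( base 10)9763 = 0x2623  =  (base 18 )1c27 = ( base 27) dag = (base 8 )23043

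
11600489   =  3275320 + 8325169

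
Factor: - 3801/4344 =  - 2^( - 3 )*7^1 = -7/8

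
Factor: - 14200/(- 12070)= 2^2*5^1*  17^( - 1 )  =  20/17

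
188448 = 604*312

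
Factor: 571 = 571^1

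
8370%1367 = 168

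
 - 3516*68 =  - 239088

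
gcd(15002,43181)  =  1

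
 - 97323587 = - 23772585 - 73551002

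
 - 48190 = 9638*( - 5 ) 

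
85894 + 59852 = 145746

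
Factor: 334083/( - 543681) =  - 577/939 = - 3^(-1 ) * 313^(  -  1 )*577^1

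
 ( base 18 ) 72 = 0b10000000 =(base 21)62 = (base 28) 4G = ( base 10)128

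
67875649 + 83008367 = 150884016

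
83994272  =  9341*8992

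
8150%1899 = 554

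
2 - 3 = -1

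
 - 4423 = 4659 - 9082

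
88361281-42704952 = 45656329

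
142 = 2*71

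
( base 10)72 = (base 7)132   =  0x48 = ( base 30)2C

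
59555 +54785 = 114340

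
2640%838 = 126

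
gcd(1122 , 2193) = 51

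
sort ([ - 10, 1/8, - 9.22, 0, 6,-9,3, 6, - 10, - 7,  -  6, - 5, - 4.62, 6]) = [ - 10, - 10,  -  9.22, - 9, - 7, - 6, - 5,  -  4.62, 0, 1/8, 3,6,6,  6 ] 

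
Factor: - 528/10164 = - 2^2*7^ (-1 )*11^( - 1) = -4/77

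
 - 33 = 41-74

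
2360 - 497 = 1863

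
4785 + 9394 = 14179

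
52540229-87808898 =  - 35268669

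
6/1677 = 2/559 = 0.00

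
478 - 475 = 3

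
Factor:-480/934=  - 2^4*3^1*5^1*467^(-1) = - 240/467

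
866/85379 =866/85379 = 0.01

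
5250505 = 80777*65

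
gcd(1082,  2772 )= 2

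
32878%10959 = 1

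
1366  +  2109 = 3475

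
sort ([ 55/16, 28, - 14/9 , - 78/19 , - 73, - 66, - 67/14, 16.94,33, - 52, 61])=[ - 73, - 66 ,  -  52, - 67/14, - 78/19, - 14/9,55/16,16.94,  28,33, 61 ] 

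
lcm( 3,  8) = 24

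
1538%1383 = 155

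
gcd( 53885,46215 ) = 65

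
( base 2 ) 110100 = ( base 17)31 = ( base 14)3A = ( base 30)1m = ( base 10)52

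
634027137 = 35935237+598091900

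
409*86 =35174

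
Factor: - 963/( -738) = 2^(- 1)* 41^( - 1)*107^1 = 107/82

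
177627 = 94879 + 82748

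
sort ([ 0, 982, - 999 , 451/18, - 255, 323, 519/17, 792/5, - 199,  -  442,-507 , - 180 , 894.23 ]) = [ - 999,  -  507,  -  442, - 255, - 199, - 180, 0, 451/18, 519/17, 792/5, 323, 894.23, 982]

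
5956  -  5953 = 3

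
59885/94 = 59885/94 = 637.07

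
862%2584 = 862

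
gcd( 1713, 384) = 3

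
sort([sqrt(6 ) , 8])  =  [sqrt (6 ),8 ] 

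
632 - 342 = 290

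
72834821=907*80303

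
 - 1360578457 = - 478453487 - 882124970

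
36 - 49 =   -  13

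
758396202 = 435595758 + 322800444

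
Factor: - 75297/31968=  - 2^( - 5 )*3^( - 2 )*19^1*37^(-1 )*1321^1 = - 25099/10656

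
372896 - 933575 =-560679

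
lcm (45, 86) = 3870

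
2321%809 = 703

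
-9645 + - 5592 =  - 15237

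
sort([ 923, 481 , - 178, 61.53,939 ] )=[ - 178, 61.53,481, 923, 939 ]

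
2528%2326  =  202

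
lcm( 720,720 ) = 720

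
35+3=38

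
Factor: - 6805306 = -2^1*19^1 * 31^1*53^1*109^1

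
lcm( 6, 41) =246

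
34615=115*301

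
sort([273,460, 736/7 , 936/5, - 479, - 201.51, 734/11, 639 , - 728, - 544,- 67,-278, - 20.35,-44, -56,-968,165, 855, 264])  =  [-968, - 728,-544, - 479 , - 278, - 201.51, - 67,-56,- 44, - 20.35,  734/11, 736/7, 165, 936/5, 264,273,460, 639, 855]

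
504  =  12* 42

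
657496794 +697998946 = 1355495740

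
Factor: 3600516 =2^2*3^1*300043^1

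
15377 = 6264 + 9113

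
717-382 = 335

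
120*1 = 120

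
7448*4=29792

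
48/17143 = 48/17143 = 0.00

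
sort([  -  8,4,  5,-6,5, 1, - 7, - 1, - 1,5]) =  [  -  8, - 7,-6,  -  1 , - 1,1, 4, 5 , 5,5 ]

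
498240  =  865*576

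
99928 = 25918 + 74010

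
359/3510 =359/3510 = 0.10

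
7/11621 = 7/11621 =0.00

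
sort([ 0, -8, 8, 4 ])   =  [  -  8, 0 , 4,  8] 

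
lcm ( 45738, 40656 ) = 365904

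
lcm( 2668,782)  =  45356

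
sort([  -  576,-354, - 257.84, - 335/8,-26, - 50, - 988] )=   [ -988, - 576, - 354 , - 257.84 , - 50,-335/8, -26] 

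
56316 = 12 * 4693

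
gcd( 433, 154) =1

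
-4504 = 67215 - 71719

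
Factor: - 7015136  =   - 2^5*219223^1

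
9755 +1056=10811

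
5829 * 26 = 151554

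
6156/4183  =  6156/4183 = 1.47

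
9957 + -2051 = 7906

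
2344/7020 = 586/1755  =  0.33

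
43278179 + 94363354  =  137641533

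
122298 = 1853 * 66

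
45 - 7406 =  - 7361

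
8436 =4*2109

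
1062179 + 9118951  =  10181130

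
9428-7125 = 2303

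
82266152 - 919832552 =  - 837566400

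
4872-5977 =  - 1105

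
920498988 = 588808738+331690250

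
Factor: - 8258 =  - 2^1*4129^1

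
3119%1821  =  1298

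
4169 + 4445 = 8614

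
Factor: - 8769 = - 3^1*37^1*79^1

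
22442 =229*98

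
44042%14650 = 92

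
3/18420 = 1/6140 = 0.00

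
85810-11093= 74717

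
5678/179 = 31 + 129/179 = 31.72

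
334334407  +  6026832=340361239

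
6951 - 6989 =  - 38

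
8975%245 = 155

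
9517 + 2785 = 12302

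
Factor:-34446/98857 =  - 2^1 * 3^1 * 11^( - 2)*19^(-1)*43^(  -  1) * 5741^1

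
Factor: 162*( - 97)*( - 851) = 2^1*3^4*23^1 * 37^1 * 97^1 = 13372614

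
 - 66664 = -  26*2564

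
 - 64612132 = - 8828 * 7319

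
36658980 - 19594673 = 17064307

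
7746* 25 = 193650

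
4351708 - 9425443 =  - 5073735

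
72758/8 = 9094 + 3/4 = 9094.75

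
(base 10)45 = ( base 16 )2d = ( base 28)1h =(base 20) 25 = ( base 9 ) 50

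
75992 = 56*1357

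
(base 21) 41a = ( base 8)3403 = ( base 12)1057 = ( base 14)923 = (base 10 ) 1795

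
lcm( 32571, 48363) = 1595979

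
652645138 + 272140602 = 924785740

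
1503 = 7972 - 6469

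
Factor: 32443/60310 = 2^( - 1)*5^( - 1)*37^( - 1) * 163^(  -  1)*32443^1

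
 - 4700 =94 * (-50)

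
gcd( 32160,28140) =4020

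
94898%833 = 769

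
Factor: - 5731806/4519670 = -3^1*5^(-1)* 19^1*137^1*367^1*451967^( - 1) = - 2865903/2259835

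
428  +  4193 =4621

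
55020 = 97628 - 42608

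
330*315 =103950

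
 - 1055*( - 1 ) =1055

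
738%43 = 7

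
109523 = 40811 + 68712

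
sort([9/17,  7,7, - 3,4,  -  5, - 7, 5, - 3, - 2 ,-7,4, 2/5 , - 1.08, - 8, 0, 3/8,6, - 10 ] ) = [  -  10, - 8,- 7, - 7,-5, - 3, - 3 , - 2, - 1.08, 0,3/8,2/5, 9/17,4,4,5 , 6,7 , 7] 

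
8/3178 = 4/1589 = 0.00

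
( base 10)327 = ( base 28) bj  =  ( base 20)G7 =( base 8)507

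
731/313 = 731/313  =  2.34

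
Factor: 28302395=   5^1*11^1 * 109^1*4721^1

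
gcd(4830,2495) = 5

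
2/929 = 2/929 = 0.00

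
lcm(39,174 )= 2262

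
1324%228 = 184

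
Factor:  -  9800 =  - 2^3*5^2*7^2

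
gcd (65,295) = 5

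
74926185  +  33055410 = 107981595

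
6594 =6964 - 370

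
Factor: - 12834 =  - 2^1*3^2*23^1* 31^1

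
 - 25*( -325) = 8125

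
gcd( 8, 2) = 2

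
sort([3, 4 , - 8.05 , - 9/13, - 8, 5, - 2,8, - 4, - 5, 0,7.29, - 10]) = [ - 10 , -8.05,-8, - 5, - 4,-2, - 9/13,0,3, 4, 5, 7.29  ,  8 ] 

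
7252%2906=1440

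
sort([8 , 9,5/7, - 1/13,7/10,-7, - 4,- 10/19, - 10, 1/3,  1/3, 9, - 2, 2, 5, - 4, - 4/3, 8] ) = [  -  10 ,-7,  -  4, - 4, - 2 ,  -  4/3, - 10/19, - 1/13,1/3,1/3, 7/10,5/7, 2, 5, 8 , 8,9,  9 ]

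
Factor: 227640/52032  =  2^( - 3) *5^1*7^1 = 35/8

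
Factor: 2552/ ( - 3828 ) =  -2/3 = -2^1 *3^( - 1 )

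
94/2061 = 94/2061 = 0.05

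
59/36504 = 59/36504 =0.00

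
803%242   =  77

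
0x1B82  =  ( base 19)109c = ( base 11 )5322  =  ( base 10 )7042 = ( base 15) 2147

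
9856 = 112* 88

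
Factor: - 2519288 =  - 2^3*29^1*10859^1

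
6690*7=46830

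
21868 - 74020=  - 52152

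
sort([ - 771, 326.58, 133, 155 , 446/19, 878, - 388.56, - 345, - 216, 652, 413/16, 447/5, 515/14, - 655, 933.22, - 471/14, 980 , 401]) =[-771,-655, - 388.56,-345, - 216, - 471/14, 446/19,413/16, 515/14, 447/5,133, 155,326.58, 401, 652,878, 933.22,  980 ] 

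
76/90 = 38/45 = 0.84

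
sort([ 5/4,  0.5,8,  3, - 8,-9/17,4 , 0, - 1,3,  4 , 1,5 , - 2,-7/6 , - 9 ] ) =[-9,-8, - 2, - 7/6,  -  1, - 9/17,0, 0.5, 1, 5/4, 3, 3, 4,  4, 5, 8] 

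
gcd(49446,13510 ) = 2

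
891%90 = 81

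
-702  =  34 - 736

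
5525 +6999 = 12524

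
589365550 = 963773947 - 374408397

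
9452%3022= 386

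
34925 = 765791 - 730866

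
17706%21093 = 17706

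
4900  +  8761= 13661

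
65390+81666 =147056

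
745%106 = 3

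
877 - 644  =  233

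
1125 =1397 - 272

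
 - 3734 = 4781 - 8515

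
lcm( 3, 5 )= 15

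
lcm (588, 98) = 588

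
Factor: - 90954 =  - 2^1*3^2*31^1  *  163^1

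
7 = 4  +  3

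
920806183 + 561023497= 1481829680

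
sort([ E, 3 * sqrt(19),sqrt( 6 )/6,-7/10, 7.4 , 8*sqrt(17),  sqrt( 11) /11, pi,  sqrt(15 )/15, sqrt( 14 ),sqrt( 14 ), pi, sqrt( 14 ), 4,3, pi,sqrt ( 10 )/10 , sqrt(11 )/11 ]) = [ - 7/10, sqrt( 15 )/15,sqrt(11)/11, sqrt ( 11)/11 , sqrt( 10) /10, sqrt ( 6 )/6, E,3,pi, pi,pi , sqrt(14),sqrt( 14 ),sqrt (14),4, 7.4,3*sqrt ( 19),8*sqrt(17 )] 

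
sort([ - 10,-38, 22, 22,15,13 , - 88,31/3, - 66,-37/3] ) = [ -88, - 66,  -  38 , - 37/3,-10,31/3  ,  13,15, 22,22] 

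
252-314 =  - 62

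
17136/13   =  1318 + 2/13 = 1318.15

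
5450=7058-1608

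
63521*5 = 317605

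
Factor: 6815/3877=5^1*29^1*47^1 * 3877^( - 1)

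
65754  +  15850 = 81604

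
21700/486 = 44 +158/243 =44.65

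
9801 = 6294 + 3507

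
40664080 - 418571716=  - 377907636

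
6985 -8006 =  - 1021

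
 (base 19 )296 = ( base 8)1603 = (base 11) 748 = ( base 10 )899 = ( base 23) 1g2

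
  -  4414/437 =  - 11+393/437 =-10.10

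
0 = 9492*0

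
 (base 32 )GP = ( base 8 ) 1031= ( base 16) 219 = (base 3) 201220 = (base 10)537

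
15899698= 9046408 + 6853290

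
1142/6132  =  571/3066 = 0.19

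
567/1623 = 189/541  =  0.35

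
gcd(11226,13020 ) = 6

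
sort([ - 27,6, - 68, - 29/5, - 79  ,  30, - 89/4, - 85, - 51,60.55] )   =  [ - 85, - 79, - 68 , - 51, - 27,-89/4, - 29/5, 6,30, 60.55]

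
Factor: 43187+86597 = 2^3 * 16223^1 = 129784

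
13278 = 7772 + 5506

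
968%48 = 8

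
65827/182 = 65827/182=   361.69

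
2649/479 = 5  +  254/479  =  5.53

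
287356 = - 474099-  - 761455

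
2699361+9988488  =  12687849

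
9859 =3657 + 6202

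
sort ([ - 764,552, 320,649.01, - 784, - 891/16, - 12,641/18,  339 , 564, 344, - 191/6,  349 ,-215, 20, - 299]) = [ - 784,-764,-299 ,-215, - 891/16, - 191/6, - 12, 20,641/18, 320, 339,344,  349,  552,564,649.01 ]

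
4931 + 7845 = 12776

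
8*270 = 2160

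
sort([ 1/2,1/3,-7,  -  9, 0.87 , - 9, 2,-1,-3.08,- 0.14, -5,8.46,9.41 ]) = [-9,-9 , - 7, - 5,-3.08,-1, - 0.14, 1/3,1/2,0.87,2,8.46, 9.41 ] 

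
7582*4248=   32208336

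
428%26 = 12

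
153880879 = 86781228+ 67099651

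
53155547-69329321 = -16173774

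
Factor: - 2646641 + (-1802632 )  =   -3^1*1483091^1 =- 4449273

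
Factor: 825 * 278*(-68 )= - 15595800 = - 2^3* 3^1*5^2*11^1 * 17^1*139^1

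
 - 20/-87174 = 10/43587 = 0.00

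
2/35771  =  2/35771 = 0.00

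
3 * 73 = 219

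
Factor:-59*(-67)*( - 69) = - 272757 = -3^1*23^1*59^1*67^1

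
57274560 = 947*60480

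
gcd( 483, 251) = 1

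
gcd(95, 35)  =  5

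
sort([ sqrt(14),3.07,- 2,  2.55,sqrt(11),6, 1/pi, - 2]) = [ - 2,- 2, 1/pi , 2.55,3.07, sqrt (11), sqrt( 14), 6 ]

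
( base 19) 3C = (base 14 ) 4d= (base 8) 105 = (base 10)69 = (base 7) 126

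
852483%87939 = 61032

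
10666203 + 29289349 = 39955552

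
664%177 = 133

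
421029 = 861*489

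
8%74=8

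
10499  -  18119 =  - 7620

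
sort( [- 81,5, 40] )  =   [-81, 5 , 40 ] 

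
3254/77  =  42 + 20/77 =42.26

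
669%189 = 102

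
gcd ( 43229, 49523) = 1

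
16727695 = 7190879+9536816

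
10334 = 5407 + 4927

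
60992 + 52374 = 113366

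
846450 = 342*2475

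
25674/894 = 28 + 107/149 = 28.72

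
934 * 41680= 38929120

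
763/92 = 763/92 = 8.29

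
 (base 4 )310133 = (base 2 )110100011111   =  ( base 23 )681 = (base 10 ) 3359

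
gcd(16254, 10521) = 63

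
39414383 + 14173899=53588282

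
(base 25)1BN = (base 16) 39b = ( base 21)21K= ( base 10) 923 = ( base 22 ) 1jl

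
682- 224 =458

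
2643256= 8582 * 308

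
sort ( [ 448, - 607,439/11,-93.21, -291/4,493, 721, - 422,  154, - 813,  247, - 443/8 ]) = [ - 813,  -  607,- 422, - 93.21, - 291/4,-443/8, 439/11, 154,247,448,493, 721] 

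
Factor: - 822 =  - 2^1*3^1*137^1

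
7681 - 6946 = 735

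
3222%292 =10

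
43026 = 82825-39799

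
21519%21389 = 130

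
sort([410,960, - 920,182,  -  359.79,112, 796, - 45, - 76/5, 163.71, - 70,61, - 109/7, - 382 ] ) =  [  -  920, - 382 , - 359.79, - 70,  -  45, - 109/7,-76/5, 61, 112, 163.71 , 182 , 410,796 , 960]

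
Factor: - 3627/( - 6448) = 2^(-4)*3^2 = 9/16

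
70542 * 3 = 211626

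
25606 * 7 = 179242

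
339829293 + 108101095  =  447930388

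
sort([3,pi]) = [3, pi]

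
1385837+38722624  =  40108461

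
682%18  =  16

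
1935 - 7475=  - 5540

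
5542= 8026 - 2484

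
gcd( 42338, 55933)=1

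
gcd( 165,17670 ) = 15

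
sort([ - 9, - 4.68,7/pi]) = [ - 9, - 4.68, 7/pi] 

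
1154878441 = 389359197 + 765519244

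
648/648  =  1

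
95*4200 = 399000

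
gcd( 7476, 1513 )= 89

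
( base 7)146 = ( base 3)10002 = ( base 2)1010011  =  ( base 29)2p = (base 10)83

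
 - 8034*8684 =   -  69767256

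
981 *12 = 11772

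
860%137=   38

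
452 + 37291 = 37743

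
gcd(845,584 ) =1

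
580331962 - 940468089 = -360136127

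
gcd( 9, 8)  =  1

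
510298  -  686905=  - 176607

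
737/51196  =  737/51196 = 0.01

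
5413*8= 43304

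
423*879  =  371817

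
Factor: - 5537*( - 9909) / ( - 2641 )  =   - 54866133/2641  =  - 3^3*7^2*19^( - 1)*113^1 * 139^( - 1)*367^1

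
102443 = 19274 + 83169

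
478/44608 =239/22304= 0.01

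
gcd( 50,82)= 2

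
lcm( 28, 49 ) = 196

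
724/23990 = 362/11995 = 0.03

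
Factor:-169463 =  - 7^1*43^1 * 563^1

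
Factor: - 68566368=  - 2^5*3^1  *  13^1 * 54941^1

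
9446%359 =112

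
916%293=37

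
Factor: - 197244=  -  2^2 * 3^2*5479^1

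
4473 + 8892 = 13365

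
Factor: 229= 229^1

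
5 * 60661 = 303305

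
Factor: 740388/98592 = 2^ (-3 )*11^1*13^( - 1)*71^1  =  781/104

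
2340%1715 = 625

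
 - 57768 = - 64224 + 6456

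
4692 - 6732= - 2040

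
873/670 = 1+203/670=   1.30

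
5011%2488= 35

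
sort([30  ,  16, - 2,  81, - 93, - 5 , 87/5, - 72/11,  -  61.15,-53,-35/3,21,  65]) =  [-93, - 61.15,  -  53, - 35/3,-72/11,-5, - 2,16, 87/5,21,30, 65, 81]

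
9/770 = 9/770 =0.01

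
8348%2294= 1466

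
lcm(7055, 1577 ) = 134045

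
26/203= 26/203 = 0.13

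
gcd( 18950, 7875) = 25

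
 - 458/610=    - 229/305 = - 0.75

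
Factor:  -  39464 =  - 2^3*4933^1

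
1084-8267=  - 7183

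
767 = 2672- 1905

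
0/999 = 0 =0.00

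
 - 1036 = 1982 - 3018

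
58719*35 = 2055165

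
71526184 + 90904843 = 162431027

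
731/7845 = 731/7845 = 0.09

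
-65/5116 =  -65/5116 = - 0.01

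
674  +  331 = 1005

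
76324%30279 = 15766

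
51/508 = 51/508 =0.10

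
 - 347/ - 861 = 347/861 = 0.40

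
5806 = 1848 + 3958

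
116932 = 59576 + 57356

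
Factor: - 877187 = - 877187^1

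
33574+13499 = 47073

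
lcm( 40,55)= 440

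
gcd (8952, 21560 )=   8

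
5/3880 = 1/776  =  0.00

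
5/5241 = 5/5241 = 0.00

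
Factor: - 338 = - 2^1*13^2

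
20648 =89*232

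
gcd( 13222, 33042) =2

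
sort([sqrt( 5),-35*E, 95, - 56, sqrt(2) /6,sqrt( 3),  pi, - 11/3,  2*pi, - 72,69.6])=[ -35*E, - 72, - 56, - 11/3,  sqrt(2 ) /6, sqrt( 3 ), sqrt( 5),pi,2 * pi,69.6,95]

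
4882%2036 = 810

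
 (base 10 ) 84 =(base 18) 4c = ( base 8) 124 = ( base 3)10010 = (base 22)3I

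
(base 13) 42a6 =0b10010000101110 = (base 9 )13631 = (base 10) 9262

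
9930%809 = 222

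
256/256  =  1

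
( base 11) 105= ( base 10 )126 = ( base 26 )4M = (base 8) 176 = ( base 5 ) 1001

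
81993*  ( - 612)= - 50179716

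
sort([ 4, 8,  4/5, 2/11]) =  [ 2/11 , 4/5, 4, 8] 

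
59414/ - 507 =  - 59414/507= - 117.19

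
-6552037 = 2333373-8885410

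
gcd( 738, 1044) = 18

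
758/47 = 16 + 6/47 = 16.13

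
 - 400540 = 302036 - 702576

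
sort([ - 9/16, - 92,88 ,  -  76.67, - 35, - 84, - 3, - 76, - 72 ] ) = [-92,-84, - 76.67 , - 76, - 72  , - 35,-3 , - 9/16,88 ]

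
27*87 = 2349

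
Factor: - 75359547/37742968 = -2^( - 3)*3^2*19^( - 1)*761^1*11003^1*248309^( - 1)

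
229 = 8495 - 8266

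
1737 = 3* 579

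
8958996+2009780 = 10968776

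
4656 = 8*582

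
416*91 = 37856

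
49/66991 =49/66991 = 0.00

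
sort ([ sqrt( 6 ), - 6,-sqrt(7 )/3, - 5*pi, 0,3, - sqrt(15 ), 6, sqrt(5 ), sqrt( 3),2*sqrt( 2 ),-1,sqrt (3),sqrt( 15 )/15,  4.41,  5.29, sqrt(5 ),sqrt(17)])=[ - 5*pi, - 6, - sqrt( 15), - 1,  -  sqrt(7)/3, 0,  sqrt (15 )/15, sqrt(3), sqrt (3),sqrt( 5 ), sqrt( 5 ),sqrt ( 6 ), 2*sqrt( 2),3,sqrt( 17), 4.41, 5.29,  6 ] 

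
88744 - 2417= 86327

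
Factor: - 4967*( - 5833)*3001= 86946505511 =19^1*307^1*3001^1*4967^1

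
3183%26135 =3183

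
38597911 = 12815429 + 25782482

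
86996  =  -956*( - 91)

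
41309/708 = 58 + 245/708 = 58.35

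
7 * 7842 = 54894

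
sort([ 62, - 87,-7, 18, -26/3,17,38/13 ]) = [  -  87, - 26/3, - 7, 38/13,17,18,62] 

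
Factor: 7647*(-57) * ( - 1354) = 2^1*3^2 * 19^1*677^1*2549^1 = 590180166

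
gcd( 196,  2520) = 28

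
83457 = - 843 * ( - 99 )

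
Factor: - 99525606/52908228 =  - 2^(-1)*3^ (-3)*61^( - 1 )*541^1* 2677^( - 1 )*30661^1  =  -16587601/8818038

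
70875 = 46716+24159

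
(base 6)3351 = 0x313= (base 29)R4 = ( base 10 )787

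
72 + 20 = 92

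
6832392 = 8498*804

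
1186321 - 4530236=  - 3343915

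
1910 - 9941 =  - 8031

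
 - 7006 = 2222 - 9228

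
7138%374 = 32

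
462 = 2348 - 1886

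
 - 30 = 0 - 30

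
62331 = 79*789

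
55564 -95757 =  - 40193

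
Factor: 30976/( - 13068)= - 64/27 = - 2^6*3^( - 3 )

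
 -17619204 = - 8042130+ - 9577074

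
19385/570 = 34  +  1/114 = 34.01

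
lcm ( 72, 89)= 6408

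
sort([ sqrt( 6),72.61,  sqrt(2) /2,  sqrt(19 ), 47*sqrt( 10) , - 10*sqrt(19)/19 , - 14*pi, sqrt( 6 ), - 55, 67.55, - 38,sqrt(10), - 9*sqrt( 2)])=[ - 55 , - 14*pi, - 38 , - 9*sqrt(2), - 10*sqrt(  19) /19,sqrt ( 2)/2, sqrt(6 ),sqrt(6 ),  sqrt( 10 ),  sqrt ( 19 ), 67.55,72.61,47*sqrt(10 ) ] 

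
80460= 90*894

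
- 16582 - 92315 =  - 108897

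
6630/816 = 65/8=8.12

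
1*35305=35305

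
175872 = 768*229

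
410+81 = 491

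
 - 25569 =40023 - 65592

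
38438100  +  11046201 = 49484301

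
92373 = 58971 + 33402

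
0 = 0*747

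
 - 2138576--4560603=2422027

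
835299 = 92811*9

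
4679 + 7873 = 12552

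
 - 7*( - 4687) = 32809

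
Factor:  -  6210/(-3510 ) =13^( - 1 )*23^1 = 23/13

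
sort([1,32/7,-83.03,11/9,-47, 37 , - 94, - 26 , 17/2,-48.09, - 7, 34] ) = [ - 94,  -  83.03,  -  48.09, - 47, - 26, - 7, 1,11/9, 32/7,17/2, 34,37]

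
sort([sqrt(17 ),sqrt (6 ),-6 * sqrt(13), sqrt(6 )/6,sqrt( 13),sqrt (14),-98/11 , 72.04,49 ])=[  -  6*sqrt(13),- 98/11,sqrt (6)/6,sqrt(6 ),sqrt( 13 ),sqrt(14),sqrt(17),49, 72.04 ] 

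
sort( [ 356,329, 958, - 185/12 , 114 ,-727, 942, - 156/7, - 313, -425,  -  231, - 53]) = [ - 727, - 425, - 313, - 231, - 53,  -  156/7, - 185/12,114, 329,356,942,958]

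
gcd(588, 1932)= 84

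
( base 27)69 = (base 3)20100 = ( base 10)171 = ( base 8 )253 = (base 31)5g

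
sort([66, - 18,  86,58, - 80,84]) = [ - 80, - 18,58,66,  84,86 ] 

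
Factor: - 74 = -2^1 *37^1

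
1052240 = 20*52612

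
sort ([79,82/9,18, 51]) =[ 82/9,18,51,  79 ]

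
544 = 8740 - 8196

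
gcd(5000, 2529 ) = 1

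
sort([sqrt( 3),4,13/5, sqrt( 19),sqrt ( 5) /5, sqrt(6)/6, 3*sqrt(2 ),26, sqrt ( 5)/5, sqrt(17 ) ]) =[sqrt(6 )/6, sqrt ( 5) /5 , sqrt( 5)/5, sqrt( 3),13/5,  4, sqrt( 17) , 3*sqrt(2 ),  sqrt( 19 ), 26 ]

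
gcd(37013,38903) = 1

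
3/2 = 3/2 = 1.50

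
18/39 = 6/13 = 0.46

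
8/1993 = 8/1993 = 0.00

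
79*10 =790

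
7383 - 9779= -2396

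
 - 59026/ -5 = 59026/5 = 11805.20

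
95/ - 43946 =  - 1 + 43851/43946 = -0.00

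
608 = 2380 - 1772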